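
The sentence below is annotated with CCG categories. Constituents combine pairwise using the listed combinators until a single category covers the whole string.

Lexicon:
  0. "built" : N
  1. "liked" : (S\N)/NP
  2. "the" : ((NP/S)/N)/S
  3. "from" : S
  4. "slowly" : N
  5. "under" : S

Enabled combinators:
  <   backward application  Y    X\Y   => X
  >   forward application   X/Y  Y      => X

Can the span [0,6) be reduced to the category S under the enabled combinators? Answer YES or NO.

YES

[0,6] S   <
  [0,1] "built" : N
  [1,6] S\N   >
    [1,2] "liked" : (S\N)/NP
    [2,6] NP   >
      [2,5] NP/S   >
        [2,4] (NP/S)/N   >
          [2,3] "the" : ((NP/S)/N)/S
          [3,4] "from" : S
        [4,5] "slowly" : N
      [5,6] "under" : S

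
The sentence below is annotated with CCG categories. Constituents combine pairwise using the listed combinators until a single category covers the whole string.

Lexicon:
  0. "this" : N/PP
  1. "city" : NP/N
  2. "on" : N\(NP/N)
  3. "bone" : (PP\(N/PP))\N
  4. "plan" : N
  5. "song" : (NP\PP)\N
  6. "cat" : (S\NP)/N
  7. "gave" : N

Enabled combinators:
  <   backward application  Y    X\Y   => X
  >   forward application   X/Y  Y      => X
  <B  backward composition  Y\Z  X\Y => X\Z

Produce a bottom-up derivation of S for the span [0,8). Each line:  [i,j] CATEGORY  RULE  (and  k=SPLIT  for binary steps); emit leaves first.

[0,8] S   <
  [0,4] PP   <
    [0,1] "this" : N/PP
    [1,4] PP\(N/PP)   <
      [1,3] N   <
        [1,2] "city" : NP/N
        [2,3] "on" : N\(NP/N)
      [3,4] "bone" : (PP\(N/PP))\N
  [4,8] S\PP   <B
    [4,6] NP\PP   <
      [4,5] "plan" : N
      [5,6] "song" : (NP\PP)\N
    [6,8] S\NP   >
      [6,7] "cat" : (S\NP)/N
      [7,8] "gave" : N

[0,1] N/PP  lex  "this"
[1,2] NP/N  lex  "city"
[2,3] N\(NP/N)  lex  "on"
[1,3] N  <  k=2
[3,4] (PP\(N/PP))\N  lex  "bone"
[1,4] PP\(N/PP)  <  k=3
[0,4] PP  <  k=1
[4,5] N  lex  "plan"
[5,6] (NP\PP)\N  lex  "song"
[4,6] NP\PP  <  k=5
[6,7] (S\NP)/N  lex  "cat"
[7,8] N  lex  "gave"
[6,8] S\NP  >  k=7
[4,8] S\PP  <B  k=6
[0,8] S  <  k=4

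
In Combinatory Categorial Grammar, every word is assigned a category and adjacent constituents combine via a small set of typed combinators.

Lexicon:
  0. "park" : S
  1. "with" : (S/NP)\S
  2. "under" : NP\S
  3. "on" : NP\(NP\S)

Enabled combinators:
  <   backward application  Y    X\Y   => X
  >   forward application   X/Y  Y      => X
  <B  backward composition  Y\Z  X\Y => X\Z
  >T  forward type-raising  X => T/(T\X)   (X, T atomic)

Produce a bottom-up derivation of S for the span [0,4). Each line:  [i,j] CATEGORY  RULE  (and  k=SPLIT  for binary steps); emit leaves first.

[0,1] S  lex  "park"
[1,2] (S/NP)\S  lex  "with"
[0,2] S/NP  <  k=1
[2,3] NP\S  lex  "under"
[3,4] NP\(NP\S)  lex  "on"
[2,4] NP  <  k=3
[0,4] S  >  k=2

[0,4] S   >
  [0,2] S/NP   <
    [0,1] "park" : S
    [1,2] "with" : (S/NP)\S
  [2,4] NP   <
    [2,3] "under" : NP\S
    [3,4] "on" : NP\(NP\S)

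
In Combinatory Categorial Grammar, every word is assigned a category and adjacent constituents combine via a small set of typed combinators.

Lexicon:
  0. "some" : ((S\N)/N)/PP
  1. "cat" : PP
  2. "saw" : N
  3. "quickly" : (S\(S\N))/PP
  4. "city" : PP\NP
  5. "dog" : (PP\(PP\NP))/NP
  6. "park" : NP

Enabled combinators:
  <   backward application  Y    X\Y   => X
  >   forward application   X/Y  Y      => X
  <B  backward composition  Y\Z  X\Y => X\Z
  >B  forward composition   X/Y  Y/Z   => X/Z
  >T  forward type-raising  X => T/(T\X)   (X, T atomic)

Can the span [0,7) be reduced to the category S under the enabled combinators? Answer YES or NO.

[0,7] S   <
  [0,3] S\N   >
    [0,2] (S\N)/N   >
      [0,1] "some" : ((S\N)/N)/PP
      [1,2] "cat" : PP
    [2,3] "saw" : N
  [3,7] S\(S\N)   >
    [3,4] "quickly" : (S\(S\N))/PP
    [4,7] PP   <
      [4,5] "city" : PP\NP
      [5,7] PP\(PP\NP)   >
        [5,6] "dog" : (PP\(PP\NP))/NP
        [6,7] "park" : NP

YES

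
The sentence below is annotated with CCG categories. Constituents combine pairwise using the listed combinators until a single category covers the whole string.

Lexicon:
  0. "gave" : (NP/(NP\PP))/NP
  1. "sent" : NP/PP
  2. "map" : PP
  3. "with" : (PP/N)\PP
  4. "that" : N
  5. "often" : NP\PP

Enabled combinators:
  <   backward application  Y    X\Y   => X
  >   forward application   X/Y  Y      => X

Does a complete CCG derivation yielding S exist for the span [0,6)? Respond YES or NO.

NO

(NP/(NP\PP))/NP NP/PP PP (PP/N)\PP N NP\PP
CKY chart[0,6] = {NP}; S ∉ chart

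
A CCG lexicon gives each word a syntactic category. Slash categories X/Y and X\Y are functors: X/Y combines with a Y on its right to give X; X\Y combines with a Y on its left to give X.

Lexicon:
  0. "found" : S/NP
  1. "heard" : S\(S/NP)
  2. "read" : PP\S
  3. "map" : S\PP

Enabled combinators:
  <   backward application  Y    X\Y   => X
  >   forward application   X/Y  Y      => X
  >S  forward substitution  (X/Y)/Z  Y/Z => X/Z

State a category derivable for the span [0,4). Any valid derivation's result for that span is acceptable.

S

[0,4] S   <
  [0,3] PP   <
    [0,2] S   <
      [0,1] "found" : S/NP
      [1,2] "heard" : S\(S/NP)
    [2,3] "read" : PP\S
  [3,4] "map" : S\PP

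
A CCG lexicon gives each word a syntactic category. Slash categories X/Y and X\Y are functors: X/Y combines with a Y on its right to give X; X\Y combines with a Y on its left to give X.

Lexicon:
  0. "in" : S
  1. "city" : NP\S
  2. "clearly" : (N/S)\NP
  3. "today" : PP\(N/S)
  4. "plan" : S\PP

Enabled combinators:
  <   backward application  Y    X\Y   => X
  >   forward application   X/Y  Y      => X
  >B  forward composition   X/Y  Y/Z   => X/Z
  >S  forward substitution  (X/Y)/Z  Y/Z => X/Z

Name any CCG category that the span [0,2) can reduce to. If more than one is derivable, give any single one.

[0,5] S   <
  [0,4] PP   <
    [0,3] N/S   <
      [0,2] NP   <
        [0,1] "in" : S
        [1,2] "city" : NP\S
      [2,3] "clearly" : (N/S)\NP
    [3,4] "today" : PP\(N/S)
  [4,5] "plan" : S\PP

NP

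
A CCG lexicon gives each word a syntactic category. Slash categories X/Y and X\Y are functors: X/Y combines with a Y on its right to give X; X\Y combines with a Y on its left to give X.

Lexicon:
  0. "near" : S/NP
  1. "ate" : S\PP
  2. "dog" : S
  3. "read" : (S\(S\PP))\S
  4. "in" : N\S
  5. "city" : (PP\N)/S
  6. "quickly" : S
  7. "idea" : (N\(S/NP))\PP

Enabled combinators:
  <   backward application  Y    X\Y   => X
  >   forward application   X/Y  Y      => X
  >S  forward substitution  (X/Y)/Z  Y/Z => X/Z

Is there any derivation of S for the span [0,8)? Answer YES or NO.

S/NP S\PP S (S\(S\PP))\S N\S (PP\N)/S S (N\(S/NP))\PP
CKY chart[0,8] = {N}; S ∉ chart

NO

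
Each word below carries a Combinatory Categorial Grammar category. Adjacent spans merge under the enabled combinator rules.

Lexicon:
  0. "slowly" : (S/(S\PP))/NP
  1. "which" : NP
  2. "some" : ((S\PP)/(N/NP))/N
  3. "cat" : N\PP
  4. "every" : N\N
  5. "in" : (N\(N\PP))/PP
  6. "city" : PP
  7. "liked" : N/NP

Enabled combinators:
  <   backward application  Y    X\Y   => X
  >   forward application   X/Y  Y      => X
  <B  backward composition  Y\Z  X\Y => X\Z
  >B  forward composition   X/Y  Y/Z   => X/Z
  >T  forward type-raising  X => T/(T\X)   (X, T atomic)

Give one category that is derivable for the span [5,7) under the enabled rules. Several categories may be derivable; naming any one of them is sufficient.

[0,8] S   >
  [0,2] S/(S\PP)   >
    [0,1] "slowly" : (S/(S\PP))/NP
    [1,2] "which" : NP
  [2,8] S\PP   >
    [2,7] (S\PP)/(N/NP)   >
      [2,3] "some" : ((S\PP)/(N/NP))/N
      [3,7] N   <
        [3,5] N\PP   <B
          [3,4] "cat" : N\PP
          [4,5] "every" : N\N
        [5,7] N\(N\PP)   >
          [5,6] "in" : (N\(N\PP))/PP
          [6,7] "city" : PP
    [7,8] "liked" : N/NP

N\(N\PP)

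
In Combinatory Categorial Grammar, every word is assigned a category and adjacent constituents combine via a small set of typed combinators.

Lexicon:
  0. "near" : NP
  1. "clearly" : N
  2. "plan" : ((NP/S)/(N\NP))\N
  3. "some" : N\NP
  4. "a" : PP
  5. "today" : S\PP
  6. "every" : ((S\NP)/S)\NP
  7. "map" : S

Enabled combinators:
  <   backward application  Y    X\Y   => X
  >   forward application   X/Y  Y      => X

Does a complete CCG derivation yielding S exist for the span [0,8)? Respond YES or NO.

[0,8] S   <
  [0,1] "near" : NP
  [1,8] S\NP   >
    [1,7] (S\NP)/S   <
      [1,6] NP   >
        [1,4] NP/S   >
          [1,3] (NP/S)/(N\NP)   <
            [1,2] "clearly" : N
            [2,3] "plan" : ((NP/S)/(N\NP))\N
          [3,4] "some" : N\NP
        [4,6] S   <
          [4,5] "a" : PP
          [5,6] "today" : S\PP
      [6,7] "every" : ((S\NP)/S)\NP
    [7,8] "map" : S

YES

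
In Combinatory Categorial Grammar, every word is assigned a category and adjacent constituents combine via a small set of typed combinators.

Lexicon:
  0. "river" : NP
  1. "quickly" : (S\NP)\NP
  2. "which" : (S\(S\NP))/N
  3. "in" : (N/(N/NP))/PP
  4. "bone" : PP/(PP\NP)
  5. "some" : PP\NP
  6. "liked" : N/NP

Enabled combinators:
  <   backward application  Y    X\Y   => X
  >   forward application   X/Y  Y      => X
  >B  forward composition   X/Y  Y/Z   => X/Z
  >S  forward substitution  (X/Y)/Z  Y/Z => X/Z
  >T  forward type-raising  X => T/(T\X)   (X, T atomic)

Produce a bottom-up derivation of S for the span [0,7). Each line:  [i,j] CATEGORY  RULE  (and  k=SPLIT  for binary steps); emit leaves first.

[0,1] NP  lex  "river"
[1,2] (S\NP)\NP  lex  "quickly"
[0,2] S\NP  <  k=1
[2,3] (S\(S\NP))/N  lex  "which"
[3,4] (N/(N/NP))/PP  lex  "in"
[4,5] PP/(PP\NP)  lex  "bone"
[5,6] PP\NP  lex  "some"
[4,6] PP  >  k=5
[3,6] N/(N/NP)  >  k=4
[6,7] N/NP  lex  "liked"
[3,7] N  >  k=6
[2,7] S\(S\NP)  >  k=3
[0,7] S  <  k=2

[0,7] S   <
  [0,2] S\NP   <
    [0,1] "river" : NP
    [1,2] "quickly" : (S\NP)\NP
  [2,7] S\(S\NP)   >
    [2,3] "which" : (S\(S\NP))/N
    [3,7] N   >
      [3,6] N/(N/NP)   >
        [3,4] "in" : (N/(N/NP))/PP
        [4,6] PP   >
          [4,5] "bone" : PP/(PP\NP)
          [5,6] "some" : PP\NP
      [6,7] "liked" : N/NP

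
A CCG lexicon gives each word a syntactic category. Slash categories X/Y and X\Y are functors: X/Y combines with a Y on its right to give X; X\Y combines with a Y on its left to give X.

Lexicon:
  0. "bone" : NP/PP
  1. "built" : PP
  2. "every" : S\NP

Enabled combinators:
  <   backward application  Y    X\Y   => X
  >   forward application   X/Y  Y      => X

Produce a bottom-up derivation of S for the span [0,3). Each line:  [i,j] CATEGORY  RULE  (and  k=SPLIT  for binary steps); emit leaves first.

[0,1] NP/PP  lex  "bone"
[1,2] PP  lex  "built"
[0,2] NP  >  k=1
[2,3] S\NP  lex  "every"
[0,3] S  <  k=2

[0,3] S   <
  [0,2] NP   >
    [0,1] "bone" : NP/PP
    [1,2] "built" : PP
  [2,3] "every" : S\NP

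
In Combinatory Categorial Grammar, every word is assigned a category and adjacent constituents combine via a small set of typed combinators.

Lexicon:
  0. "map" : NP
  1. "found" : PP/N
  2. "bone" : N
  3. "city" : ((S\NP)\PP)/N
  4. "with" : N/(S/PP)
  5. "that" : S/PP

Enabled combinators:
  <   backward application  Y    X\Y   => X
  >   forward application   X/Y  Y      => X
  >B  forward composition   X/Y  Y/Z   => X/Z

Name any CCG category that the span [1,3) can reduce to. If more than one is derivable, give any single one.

PP

[0,6] S   <
  [0,1] "map" : NP
  [1,6] S\NP   <
    [1,3] PP   >
      [1,2] "found" : PP/N
      [2,3] "bone" : N
    [3,6] (S\NP)\PP   >
      [3,4] "city" : ((S\NP)\PP)/N
      [4,6] N   >
        [4,5] "with" : N/(S/PP)
        [5,6] "that" : S/PP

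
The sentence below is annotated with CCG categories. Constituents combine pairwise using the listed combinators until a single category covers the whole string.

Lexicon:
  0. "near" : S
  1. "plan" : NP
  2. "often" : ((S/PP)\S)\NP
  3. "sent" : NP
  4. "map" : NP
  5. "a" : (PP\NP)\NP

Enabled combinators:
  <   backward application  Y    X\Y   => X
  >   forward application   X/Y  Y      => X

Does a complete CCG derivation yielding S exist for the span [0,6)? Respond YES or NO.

YES

[0,6] S   >
  [0,3] S/PP   <
    [0,1] "near" : S
    [1,3] (S/PP)\S   <
      [1,2] "plan" : NP
      [2,3] "often" : ((S/PP)\S)\NP
  [3,6] PP   <
    [3,4] "sent" : NP
    [4,6] PP\NP   <
      [4,5] "map" : NP
      [5,6] "a" : (PP\NP)\NP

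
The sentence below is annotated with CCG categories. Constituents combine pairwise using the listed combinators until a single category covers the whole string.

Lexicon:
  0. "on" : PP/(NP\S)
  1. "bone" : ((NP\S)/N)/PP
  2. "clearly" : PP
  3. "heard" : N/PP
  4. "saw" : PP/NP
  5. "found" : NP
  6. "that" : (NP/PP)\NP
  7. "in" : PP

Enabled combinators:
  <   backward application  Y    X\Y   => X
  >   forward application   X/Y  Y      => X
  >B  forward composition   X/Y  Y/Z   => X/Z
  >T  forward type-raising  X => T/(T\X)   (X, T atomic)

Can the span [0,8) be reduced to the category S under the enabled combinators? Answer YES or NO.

NO

PP/(NP\S) ((NP\S)/N)/PP PP N/PP PP/NP NP (NP/PP)\NP PP
CKY chart[0,8] = {N/(N\PP), NP/(NP\PP), PP, PP/(NP\NP), PP/(N\N), PP/(PP\PP), S/(S\PP)}; S ∉ chart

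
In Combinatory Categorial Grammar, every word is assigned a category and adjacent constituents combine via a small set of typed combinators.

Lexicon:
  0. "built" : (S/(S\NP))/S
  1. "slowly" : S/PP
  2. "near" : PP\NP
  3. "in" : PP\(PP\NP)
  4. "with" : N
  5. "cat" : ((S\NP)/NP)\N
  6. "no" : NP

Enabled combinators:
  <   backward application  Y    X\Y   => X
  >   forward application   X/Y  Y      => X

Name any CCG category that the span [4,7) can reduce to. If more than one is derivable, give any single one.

[0,7] S   >
  [0,4] S/(S\NP)   >
    [0,1] "built" : (S/(S\NP))/S
    [1,4] S   >
      [1,2] "slowly" : S/PP
      [2,4] PP   <
        [2,3] "near" : PP\NP
        [3,4] "in" : PP\(PP\NP)
  [4,7] S\NP   >
    [4,6] (S\NP)/NP   <
      [4,5] "with" : N
      [5,6] "cat" : ((S\NP)/NP)\N
    [6,7] "no" : NP

S\NP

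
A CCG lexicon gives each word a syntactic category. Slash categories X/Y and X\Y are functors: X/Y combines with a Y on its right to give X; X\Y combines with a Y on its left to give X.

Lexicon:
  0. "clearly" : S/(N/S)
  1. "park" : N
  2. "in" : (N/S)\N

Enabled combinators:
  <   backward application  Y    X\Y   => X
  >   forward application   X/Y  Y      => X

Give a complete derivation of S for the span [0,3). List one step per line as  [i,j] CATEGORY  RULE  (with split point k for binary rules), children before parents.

[0,1] S/(N/S)  lex  "clearly"
[1,2] N  lex  "park"
[2,3] (N/S)\N  lex  "in"
[1,3] N/S  <  k=2
[0,3] S  >  k=1

[0,3] S   >
  [0,1] "clearly" : S/(N/S)
  [1,3] N/S   <
    [1,2] "park" : N
    [2,3] "in" : (N/S)\N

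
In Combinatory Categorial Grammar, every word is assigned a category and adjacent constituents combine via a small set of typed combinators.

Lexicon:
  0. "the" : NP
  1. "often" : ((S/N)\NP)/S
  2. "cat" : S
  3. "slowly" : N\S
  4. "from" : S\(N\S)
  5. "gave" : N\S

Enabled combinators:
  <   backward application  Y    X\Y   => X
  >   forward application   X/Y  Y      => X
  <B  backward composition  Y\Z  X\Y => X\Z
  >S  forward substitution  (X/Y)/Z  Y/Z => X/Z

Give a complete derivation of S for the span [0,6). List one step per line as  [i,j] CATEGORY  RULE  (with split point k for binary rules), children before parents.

[0,6] S   >
  [0,3] S/N   <
    [0,1] "the" : NP
    [1,3] (S/N)\NP   >
      [1,2] "often" : ((S/N)\NP)/S
      [2,3] "cat" : S
  [3,6] N   <
    [3,5] S   <
      [3,4] "slowly" : N\S
      [4,5] "from" : S\(N\S)
    [5,6] "gave" : N\S

[0,1] NP  lex  "the"
[1,2] ((S/N)\NP)/S  lex  "often"
[2,3] S  lex  "cat"
[1,3] (S/N)\NP  >  k=2
[0,3] S/N  <  k=1
[3,4] N\S  lex  "slowly"
[4,5] S\(N\S)  lex  "from"
[3,5] S  <  k=4
[5,6] N\S  lex  "gave"
[3,6] N  <  k=5
[0,6] S  >  k=3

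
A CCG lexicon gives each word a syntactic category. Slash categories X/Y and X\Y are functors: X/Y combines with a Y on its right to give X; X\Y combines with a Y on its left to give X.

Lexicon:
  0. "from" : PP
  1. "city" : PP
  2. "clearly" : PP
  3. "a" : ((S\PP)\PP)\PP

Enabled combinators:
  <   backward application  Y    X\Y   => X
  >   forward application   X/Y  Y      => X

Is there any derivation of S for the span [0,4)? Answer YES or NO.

[0,4] S   <
  [0,1] "from" : PP
  [1,4] S\PP   <
    [1,2] "city" : PP
    [2,4] (S\PP)\PP   <
      [2,3] "clearly" : PP
      [3,4] "a" : ((S\PP)\PP)\PP

YES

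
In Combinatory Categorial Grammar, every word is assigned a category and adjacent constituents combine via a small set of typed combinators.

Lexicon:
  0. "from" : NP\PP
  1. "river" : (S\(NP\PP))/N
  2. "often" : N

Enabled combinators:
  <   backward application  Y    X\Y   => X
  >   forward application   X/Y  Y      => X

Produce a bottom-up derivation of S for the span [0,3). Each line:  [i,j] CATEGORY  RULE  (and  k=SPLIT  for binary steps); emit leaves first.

[0,1] NP\PP  lex  "from"
[1,2] (S\(NP\PP))/N  lex  "river"
[2,3] N  lex  "often"
[1,3] S\(NP\PP)  >  k=2
[0,3] S  <  k=1

[0,3] S   <
  [0,1] "from" : NP\PP
  [1,3] S\(NP\PP)   >
    [1,2] "river" : (S\(NP\PP))/N
    [2,3] "often" : N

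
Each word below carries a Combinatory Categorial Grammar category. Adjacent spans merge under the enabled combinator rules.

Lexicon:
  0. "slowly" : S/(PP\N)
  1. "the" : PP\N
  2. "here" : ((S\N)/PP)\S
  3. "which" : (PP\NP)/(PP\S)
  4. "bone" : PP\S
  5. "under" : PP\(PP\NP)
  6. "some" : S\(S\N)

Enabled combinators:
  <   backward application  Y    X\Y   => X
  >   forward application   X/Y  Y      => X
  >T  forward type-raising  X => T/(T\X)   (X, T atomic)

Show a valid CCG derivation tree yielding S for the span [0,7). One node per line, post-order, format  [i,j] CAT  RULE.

[0,1] S/(PP\N)  lex  "slowly"
[1,2] PP\N  lex  "the"
[0,2] S  >  k=1
[2,3] ((S\N)/PP)\S  lex  "here"
[0,3] (S\N)/PP  <  k=2
[3,4] (PP\NP)/(PP\S)  lex  "which"
[4,5] PP\S  lex  "bone"
[3,5] PP\NP  >  k=4
[5,6] PP\(PP\NP)  lex  "under"
[3,6] PP  <  k=5
[0,6] S\N  >  k=3
[6,7] S\(S\N)  lex  "some"
[0,7] S  <  k=6

[0,7] S   <
  [0,6] S\N   >
    [0,3] (S\N)/PP   <
      [0,2] S   >
        [0,1] "slowly" : S/(PP\N)
        [1,2] "the" : PP\N
      [2,3] "here" : ((S\N)/PP)\S
    [3,6] PP   <
      [3,5] PP\NP   >
        [3,4] "which" : (PP\NP)/(PP\S)
        [4,5] "bone" : PP\S
      [5,6] "under" : PP\(PP\NP)
  [6,7] "some" : S\(S\N)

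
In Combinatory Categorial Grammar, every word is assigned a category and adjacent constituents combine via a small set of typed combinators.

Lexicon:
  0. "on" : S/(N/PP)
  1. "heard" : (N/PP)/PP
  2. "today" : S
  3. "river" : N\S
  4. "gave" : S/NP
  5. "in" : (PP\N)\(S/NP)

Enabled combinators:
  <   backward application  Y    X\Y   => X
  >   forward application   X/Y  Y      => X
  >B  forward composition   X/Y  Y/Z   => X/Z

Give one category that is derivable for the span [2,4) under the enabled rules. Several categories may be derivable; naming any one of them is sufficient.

[0,6] S   >
  [0,2] S/PP   >B
    [0,1] "on" : S/(N/PP)
    [1,2] "heard" : (N/PP)/PP
  [2,6] PP   <
    [2,4] N   <
      [2,3] "today" : S
      [3,4] "river" : N\S
    [4,6] PP\N   <
      [4,5] "gave" : S/NP
      [5,6] "in" : (PP\N)\(S/NP)

N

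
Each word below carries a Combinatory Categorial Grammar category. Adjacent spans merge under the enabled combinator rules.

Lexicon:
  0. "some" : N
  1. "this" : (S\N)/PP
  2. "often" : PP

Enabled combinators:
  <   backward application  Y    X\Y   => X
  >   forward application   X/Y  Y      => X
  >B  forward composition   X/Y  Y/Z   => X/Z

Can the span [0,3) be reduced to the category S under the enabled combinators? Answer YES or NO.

YES

[0,3] S   <
  [0,1] "some" : N
  [1,3] S\N   >
    [1,2] "this" : (S\N)/PP
    [2,3] "often" : PP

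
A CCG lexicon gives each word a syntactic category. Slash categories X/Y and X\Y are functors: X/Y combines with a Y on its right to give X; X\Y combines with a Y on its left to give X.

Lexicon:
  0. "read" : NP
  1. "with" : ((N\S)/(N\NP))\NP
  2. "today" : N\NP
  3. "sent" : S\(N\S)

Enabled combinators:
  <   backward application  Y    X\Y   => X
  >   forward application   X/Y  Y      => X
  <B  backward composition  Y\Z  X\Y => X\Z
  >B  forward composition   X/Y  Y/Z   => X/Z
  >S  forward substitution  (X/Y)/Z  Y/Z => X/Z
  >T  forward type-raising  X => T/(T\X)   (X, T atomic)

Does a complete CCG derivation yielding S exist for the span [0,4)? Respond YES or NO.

[0,4] S   <
  [0,3] N\S   >
    [0,2] (N\S)/(N\NP)   <
      [0,1] "read" : NP
      [1,2] "with" : ((N\S)/(N\NP))\NP
    [2,3] "today" : N\NP
  [3,4] "sent" : S\(N\S)

YES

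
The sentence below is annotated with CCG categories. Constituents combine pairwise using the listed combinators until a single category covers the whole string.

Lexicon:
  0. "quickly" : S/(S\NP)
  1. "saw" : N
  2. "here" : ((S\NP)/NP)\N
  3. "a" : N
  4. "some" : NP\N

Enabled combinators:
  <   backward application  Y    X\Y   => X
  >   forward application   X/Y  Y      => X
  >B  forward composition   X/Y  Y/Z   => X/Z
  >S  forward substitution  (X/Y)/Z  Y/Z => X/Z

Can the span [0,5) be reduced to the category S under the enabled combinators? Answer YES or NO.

[0,5] S   >
  [0,1] "quickly" : S/(S\NP)
  [1,5] S\NP   >
    [1,3] (S\NP)/NP   <
      [1,2] "saw" : N
      [2,3] "here" : ((S\NP)/NP)\N
    [3,5] NP   <
      [3,4] "a" : N
      [4,5] "some" : NP\N

YES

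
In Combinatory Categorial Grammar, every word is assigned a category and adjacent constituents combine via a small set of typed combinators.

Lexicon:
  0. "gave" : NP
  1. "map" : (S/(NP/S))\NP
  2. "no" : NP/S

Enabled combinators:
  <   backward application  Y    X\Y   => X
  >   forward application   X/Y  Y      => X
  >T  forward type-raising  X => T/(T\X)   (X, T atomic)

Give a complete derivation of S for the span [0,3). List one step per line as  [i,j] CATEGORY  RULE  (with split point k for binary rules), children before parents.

[0,3] S   >
  [0,2] S/(NP/S)   <
    [0,1] "gave" : NP
    [1,2] "map" : (S/(NP/S))\NP
  [2,3] "no" : NP/S

[0,1] NP  lex  "gave"
[1,2] (S/(NP/S))\NP  lex  "map"
[0,2] S/(NP/S)  <  k=1
[2,3] NP/S  lex  "no"
[0,3] S  >  k=2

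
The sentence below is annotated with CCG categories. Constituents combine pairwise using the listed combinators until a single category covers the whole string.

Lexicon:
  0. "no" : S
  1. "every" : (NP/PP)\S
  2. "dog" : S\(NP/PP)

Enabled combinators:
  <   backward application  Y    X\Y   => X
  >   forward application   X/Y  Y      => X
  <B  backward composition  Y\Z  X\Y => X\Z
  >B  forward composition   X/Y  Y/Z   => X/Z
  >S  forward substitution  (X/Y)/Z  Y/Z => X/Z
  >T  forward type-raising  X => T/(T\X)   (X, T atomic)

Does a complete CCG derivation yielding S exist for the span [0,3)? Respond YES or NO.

YES

[0,3] S   <
  [0,2] NP/PP   <
    [0,1] "no" : S
    [1,2] "every" : (NP/PP)\S
  [2,3] "dog" : S\(NP/PP)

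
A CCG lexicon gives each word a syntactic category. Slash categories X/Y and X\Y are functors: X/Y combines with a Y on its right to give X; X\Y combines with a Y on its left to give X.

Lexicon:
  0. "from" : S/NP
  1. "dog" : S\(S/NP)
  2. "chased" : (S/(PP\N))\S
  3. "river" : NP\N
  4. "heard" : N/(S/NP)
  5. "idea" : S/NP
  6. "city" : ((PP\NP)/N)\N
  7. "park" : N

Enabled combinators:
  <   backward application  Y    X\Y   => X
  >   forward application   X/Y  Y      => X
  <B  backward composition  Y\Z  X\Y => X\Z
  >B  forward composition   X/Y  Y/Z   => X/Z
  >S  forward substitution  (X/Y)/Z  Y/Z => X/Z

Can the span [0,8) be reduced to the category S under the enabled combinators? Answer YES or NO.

YES

[0,8] S   >
  [0,3] S/(PP\N)   <
    [0,2] S   <
      [0,1] "from" : S/NP
      [1,2] "dog" : S\(S/NP)
    [2,3] "chased" : (S/(PP\N))\S
  [3,8] PP\N   <B
    [3,4] "river" : NP\N
    [4,8] PP\NP   >
      [4,7] (PP\NP)/N   <
        [4,6] N   >
          [4,5] "heard" : N/(S/NP)
          [5,6] "idea" : S/NP
        [6,7] "city" : ((PP\NP)/N)\N
      [7,8] "park" : N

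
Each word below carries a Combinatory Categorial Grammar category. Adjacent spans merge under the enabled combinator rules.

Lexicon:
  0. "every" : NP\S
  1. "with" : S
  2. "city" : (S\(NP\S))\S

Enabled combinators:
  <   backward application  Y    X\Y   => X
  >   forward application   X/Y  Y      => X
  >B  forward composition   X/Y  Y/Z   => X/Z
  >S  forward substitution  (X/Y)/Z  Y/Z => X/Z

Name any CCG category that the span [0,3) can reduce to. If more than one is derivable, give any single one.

[0,3] S   <
  [0,1] "every" : NP\S
  [1,3] S\(NP\S)   <
    [1,2] "with" : S
    [2,3] "city" : (S\(NP\S))\S

S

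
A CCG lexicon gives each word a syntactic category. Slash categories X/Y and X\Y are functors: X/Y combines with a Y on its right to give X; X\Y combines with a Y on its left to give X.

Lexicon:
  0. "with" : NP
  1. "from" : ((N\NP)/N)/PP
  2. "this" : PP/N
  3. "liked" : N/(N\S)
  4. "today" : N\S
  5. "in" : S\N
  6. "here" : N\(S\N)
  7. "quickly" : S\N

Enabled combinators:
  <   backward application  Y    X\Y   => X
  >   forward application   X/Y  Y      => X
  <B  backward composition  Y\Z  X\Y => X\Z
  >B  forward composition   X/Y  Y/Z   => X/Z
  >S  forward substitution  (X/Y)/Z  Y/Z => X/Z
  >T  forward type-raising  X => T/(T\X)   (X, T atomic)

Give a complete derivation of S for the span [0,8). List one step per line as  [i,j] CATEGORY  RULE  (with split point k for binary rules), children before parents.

[0,1] NP  lex  "with"
[0,1] N/(N\NP)  >T
[1,2] ((N\NP)/N)/PP  lex  "from"
[2,3] PP/N  lex  "this"
[3,4] N/(N\S)  lex  "liked"
[4,5] N\S  lex  "today"
[3,5] N  >  k=4
[2,5] PP  >  k=3
[1,5] (N\NP)/N  >  k=2
[5,6] S\N  lex  "in"
[6,7] N\(S\N)  lex  "here"
[5,7] N  <  k=6
[1,7] N\NP  >  k=5
[0,7] N  >  k=1
[7,8] S\N  lex  "quickly"
[0,8] S  <  k=7

[0,8] S   <
  [0,7] N   >
    [0,1] N/(N\NP)   >T
      [0,1] "with" : NP
    [1,7] N\NP   >
      [1,5] (N\NP)/N   >
        [1,2] "from" : ((N\NP)/N)/PP
        [2,5] PP   >
          [2,3] "this" : PP/N
          [3,5] N   >
            [3,4] "liked" : N/(N\S)
            [4,5] "today" : N\S
      [5,7] N   <
        [5,6] "in" : S\N
        [6,7] "here" : N\(S\N)
  [7,8] "quickly" : S\N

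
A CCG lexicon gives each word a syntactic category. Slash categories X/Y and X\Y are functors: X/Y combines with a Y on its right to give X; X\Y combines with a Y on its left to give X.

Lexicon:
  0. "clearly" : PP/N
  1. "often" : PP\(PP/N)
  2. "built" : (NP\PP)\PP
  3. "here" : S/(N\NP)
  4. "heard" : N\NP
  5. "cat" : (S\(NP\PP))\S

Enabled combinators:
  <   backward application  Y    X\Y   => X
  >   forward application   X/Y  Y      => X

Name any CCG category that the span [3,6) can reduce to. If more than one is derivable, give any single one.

S\(NP\PP)

[0,6] S   <
  [0,3] NP\PP   <
    [0,2] PP   <
      [0,1] "clearly" : PP/N
      [1,2] "often" : PP\(PP/N)
    [2,3] "built" : (NP\PP)\PP
  [3,6] S\(NP\PP)   <
    [3,5] S   >
      [3,4] "here" : S/(N\NP)
      [4,5] "heard" : N\NP
    [5,6] "cat" : (S\(NP\PP))\S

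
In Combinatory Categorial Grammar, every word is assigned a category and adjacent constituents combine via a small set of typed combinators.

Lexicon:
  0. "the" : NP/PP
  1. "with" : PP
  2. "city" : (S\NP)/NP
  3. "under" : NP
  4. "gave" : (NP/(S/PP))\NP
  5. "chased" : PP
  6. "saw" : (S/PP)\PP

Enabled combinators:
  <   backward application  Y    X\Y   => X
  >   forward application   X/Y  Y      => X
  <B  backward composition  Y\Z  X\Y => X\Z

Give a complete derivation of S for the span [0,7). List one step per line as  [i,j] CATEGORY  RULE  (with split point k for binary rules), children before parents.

[0,1] NP/PP  lex  "the"
[1,2] PP  lex  "with"
[0,2] NP  >  k=1
[2,3] (S\NP)/NP  lex  "city"
[3,4] NP  lex  "under"
[4,5] (NP/(S/PP))\NP  lex  "gave"
[3,5] NP/(S/PP)  <  k=4
[5,6] PP  lex  "chased"
[6,7] (S/PP)\PP  lex  "saw"
[5,7] S/PP  <  k=6
[3,7] NP  >  k=5
[2,7] S\NP  >  k=3
[0,7] S  <  k=2

[0,7] S   <
  [0,2] NP   >
    [0,1] "the" : NP/PP
    [1,2] "with" : PP
  [2,7] S\NP   >
    [2,3] "city" : (S\NP)/NP
    [3,7] NP   >
      [3,5] NP/(S/PP)   <
        [3,4] "under" : NP
        [4,5] "gave" : (NP/(S/PP))\NP
      [5,7] S/PP   <
        [5,6] "chased" : PP
        [6,7] "saw" : (S/PP)\PP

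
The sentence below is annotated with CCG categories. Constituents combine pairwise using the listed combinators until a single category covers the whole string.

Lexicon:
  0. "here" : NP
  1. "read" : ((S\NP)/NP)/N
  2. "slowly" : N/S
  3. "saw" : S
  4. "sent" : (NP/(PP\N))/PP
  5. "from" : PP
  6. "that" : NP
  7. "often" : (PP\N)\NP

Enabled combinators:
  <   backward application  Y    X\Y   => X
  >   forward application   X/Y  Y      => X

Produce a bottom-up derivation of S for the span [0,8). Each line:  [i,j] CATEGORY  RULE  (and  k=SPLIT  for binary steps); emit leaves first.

[0,1] NP  lex  "here"
[1,2] ((S\NP)/NP)/N  lex  "read"
[2,3] N/S  lex  "slowly"
[3,4] S  lex  "saw"
[2,4] N  >  k=3
[1,4] (S\NP)/NP  >  k=2
[4,5] (NP/(PP\N))/PP  lex  "sent"
[5,6] PP  lex  "from"
[4,6] NP/(PP\N)  >  k=5
[6,7] NP  lex  "that"
[7,8] (PP\N)\NP  lex  "often"
[6,8] PP\N  <  k=7
[4,8] NP  >  k=6
[1,8] S\NP  >  k=4
[0,8] S  <  k=1

[0,8] S   <
  [0,1] "here" : NP
  [1,8] S\NP   >
    [1,4] (S\NP)/NP   >
      [1,2] "read" : ((S\NP)/NP)/N
      [2,4] N   >
        [2,3] "slowly" : N/S
        [3,4] "saw" : S
    [4,8] NP   >
      [4,6] NP/(PP\N)   >
        [4,5] "sent" : (NP/(PP\N))/PP
        [5,6] "from" : PP
      [6,8] PP\N   <
        [6,7] "that" : NP
        [7,8] "often" : (PP\N)\NP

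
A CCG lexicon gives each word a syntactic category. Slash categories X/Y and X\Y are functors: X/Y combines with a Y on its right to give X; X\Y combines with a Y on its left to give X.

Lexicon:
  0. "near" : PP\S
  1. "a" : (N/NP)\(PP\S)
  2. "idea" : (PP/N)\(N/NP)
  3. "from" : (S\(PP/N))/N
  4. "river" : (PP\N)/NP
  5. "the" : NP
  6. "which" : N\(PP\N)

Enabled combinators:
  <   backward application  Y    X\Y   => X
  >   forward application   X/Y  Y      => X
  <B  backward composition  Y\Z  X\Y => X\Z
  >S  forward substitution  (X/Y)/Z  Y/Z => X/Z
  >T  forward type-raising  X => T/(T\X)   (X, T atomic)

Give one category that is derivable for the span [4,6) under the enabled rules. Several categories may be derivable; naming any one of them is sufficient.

PP\N

[0,7] S   <
  [0,3] PP/N   <
    [0,2] N/NP   <
      [0,1] "near" : PP\S
      [1,2] "a" : (N/NP)\(PP\S)
    [2,3] "idea" : (PP/N)\(N/NP)
  [3,7] S\(PP/N)   >
    [3,4] "from" : (S\(PP/N))/N
    [4,7] N   <
      [4,6] PP\N   >
        [4,5] "river" : (PP\N)/NP
        [5,6] "the" : NP
      [6,7] "which" : N\(PP\N)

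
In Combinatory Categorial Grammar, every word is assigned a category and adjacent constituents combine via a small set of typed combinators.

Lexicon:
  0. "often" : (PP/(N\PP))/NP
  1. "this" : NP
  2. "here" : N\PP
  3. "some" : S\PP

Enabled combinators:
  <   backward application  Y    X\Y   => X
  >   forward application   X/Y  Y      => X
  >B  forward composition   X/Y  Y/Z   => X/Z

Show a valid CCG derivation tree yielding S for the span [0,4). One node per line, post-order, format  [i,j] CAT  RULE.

[0,1] (PP/(N\PP))/NP  lex  "often"
[1,2] NP  lex  "this"
[0,2] PP/(N\PP)  >  k=1
[2,3] N\PP  lex  "here"
[0,3] PP  >  k=2
[3,4] S\PP  lex  "some"
[0,4] S  <  k=3

[0,4] S   <
  [0,3] PP   >
    [0,2] PP/(N\PP)   >
      [0,1] "often" : (PP/(N\PP))/NP
      [1,2] "this" : NP
    [2,3] "here" : N\PP
  [3,4] "some" : S\PP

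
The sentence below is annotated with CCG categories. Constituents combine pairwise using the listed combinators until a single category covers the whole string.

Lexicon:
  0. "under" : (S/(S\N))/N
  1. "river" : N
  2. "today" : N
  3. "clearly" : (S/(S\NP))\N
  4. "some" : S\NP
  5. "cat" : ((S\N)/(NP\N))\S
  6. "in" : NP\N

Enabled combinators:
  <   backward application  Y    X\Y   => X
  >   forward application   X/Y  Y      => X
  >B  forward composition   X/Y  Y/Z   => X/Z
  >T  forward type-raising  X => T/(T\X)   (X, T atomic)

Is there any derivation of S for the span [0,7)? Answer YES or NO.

YES

[0,7] S   >
  [0,2] S/(S\N)   >
    [0,1] "under" : (S/(S\N))/N
    [1,2] "river" : N
  [2,7] S\N   >
    [2,6] (S\N)/(NP\N)   <
      [2,5] S   >
        [2,4] S/(S\NP)   <
          [2,3] "today" : N
          [3,4] "clearly" : (S/(S\NP))\N
        [4,5] "some" : S\NP
      [5,6] "cat" : ((S\N)/(NP\N))\S
    [6,7] "in" : NP\N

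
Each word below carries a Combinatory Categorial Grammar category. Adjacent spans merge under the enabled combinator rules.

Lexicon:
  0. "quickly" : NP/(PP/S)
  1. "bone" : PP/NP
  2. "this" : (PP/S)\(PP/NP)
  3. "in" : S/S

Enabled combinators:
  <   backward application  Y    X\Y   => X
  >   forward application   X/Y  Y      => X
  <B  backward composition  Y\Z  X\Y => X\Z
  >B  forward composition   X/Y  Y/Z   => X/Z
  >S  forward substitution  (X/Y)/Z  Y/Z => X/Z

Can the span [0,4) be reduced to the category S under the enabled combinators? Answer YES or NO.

NP/(PP/S) PP/NP (PP/S)\(PP/NP) S/S
CKY chart[0,4] = {NP}; S ∉ chart

NO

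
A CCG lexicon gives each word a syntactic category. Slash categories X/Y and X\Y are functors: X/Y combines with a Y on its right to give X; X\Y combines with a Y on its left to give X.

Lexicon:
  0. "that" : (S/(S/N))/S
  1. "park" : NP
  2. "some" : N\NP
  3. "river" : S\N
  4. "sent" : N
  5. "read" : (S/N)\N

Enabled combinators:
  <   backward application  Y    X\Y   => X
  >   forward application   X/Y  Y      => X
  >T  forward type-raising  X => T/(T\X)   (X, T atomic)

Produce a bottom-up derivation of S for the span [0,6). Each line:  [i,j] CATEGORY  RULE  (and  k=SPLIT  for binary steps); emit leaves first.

[0,6] S   >
  [0,4] S/(S/N)   >
    [0,1] "that" : (S/(S/N))/S
    [1,4] S   <
      [1,3] N   >
        [1,2] N/(N\NP)   >T
          [1,2] "park" : NP
        [2,3] "some" : N\NP
      [3,4] "river" : S\N
  [4,6] S/N   <
    [4,5] "sent" : N
    [5,6] "read" : (S/N)\N

[0,1] (S/(S/N))/S  lex  "that"
[1,2] NP  lex  "park"
[1,2] N/(N\NP)  >T
[2,3] N\NP  lex  "some"
[1,3] N  >  k=2
[3,4] S\N  lex  "river"
[1,4] S  <  k=3
[0,4] S/(S/N)  >  k=1
[4,5] N  lex  "sent"
[5,6] (S/N)\N  lex  "read"
[4,6] S/N  <  k=5
[0,6] S  >  k=4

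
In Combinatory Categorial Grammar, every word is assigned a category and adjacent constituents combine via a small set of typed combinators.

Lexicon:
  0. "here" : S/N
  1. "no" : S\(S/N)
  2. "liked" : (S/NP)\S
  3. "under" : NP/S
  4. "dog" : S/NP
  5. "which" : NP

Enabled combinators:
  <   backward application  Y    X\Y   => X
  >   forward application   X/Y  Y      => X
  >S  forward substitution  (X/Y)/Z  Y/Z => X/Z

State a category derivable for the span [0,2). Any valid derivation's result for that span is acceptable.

S

[0,6] S   >
  [0,3] S/NP   <
    [0,2] S   <
      [0,1] "here" : S/N
      [1,2] "no" : S\(S/N)
    [2,3] "liked" : (S/NP)\S
  [3,6] NP   >
    [3,4] "under" : NP/S
    [4,6] S   >
      [4,5] "dog" : S/NP
      [5,6] "which" : NP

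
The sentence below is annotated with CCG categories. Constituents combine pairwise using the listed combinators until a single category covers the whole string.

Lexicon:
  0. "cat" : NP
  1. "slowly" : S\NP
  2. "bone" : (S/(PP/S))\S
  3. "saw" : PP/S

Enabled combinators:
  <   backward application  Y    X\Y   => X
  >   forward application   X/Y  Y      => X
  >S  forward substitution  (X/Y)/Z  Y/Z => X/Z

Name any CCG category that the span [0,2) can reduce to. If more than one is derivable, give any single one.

S

[0,4] S   >
  [0,3] S/(PP/S)   <
    [0,2] S   <
      [0,1] "cat" : NP
      [1,2] "slowly" : S\NP
    [2,3] "bone" : (S/(PP/S))\S
  [3,4] "saw" : PP/S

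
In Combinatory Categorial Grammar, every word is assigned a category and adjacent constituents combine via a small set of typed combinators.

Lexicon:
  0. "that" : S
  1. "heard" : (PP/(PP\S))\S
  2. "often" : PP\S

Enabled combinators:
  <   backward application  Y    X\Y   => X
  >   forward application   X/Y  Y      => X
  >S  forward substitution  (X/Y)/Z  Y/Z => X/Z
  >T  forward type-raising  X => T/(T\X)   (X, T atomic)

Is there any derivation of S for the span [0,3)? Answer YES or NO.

S (PP/(PP\S))\S PP\S
CKY chart[0,3] = {N/(N\PP), NP/(NP\PP), PP, PP/(PP\PP), S/(S\PP)}; S ∉ chart

NO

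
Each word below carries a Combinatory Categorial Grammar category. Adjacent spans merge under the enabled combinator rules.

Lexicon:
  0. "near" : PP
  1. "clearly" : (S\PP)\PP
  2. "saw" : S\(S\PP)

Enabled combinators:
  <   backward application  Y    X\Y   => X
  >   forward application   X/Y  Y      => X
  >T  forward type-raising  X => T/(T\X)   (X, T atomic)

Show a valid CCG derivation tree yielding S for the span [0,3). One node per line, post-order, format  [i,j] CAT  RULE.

[0,1] PP  lex  "near"
[1,2] (S\PP)\PP  lex  "clearly"
[0,2] S\PP  <  k=1
[2,3] S\(S\PP)  lex  "saw"
[0,3] S  <  k=2

[0,3] S   <
  [0,2] S\PP   <
    [0,1] "near" : PP
    [1,2] "clearly" : (S\PP)\PP
  [2,3] "saw" : S\(S\PP)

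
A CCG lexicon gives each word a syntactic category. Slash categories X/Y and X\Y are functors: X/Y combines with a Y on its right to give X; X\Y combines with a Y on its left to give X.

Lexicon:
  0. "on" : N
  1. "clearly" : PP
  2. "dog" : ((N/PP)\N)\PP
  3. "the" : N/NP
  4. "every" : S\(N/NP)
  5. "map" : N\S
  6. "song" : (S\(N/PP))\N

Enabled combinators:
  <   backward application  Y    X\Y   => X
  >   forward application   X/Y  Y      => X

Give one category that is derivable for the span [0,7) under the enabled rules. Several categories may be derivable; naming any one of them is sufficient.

S

[0,7] S   <
  [0,3] N/PP   <
    [0,1] "on" : N
    [1,3] (N/PP)\N   <
      [1,2] "clearly" : PP
      [2,3] "dog" : ((N/PP)\N)\PP
  [3,7] S\(N/PP)   <
    [3,6] N   <
      [3,5] S   <
        [3,4] "the" : N/NP
        [4,5] "every" : S\(N/NP)
      [5,6] "map" : N\S
    [6,7] "song" : (S\(N/PP))\N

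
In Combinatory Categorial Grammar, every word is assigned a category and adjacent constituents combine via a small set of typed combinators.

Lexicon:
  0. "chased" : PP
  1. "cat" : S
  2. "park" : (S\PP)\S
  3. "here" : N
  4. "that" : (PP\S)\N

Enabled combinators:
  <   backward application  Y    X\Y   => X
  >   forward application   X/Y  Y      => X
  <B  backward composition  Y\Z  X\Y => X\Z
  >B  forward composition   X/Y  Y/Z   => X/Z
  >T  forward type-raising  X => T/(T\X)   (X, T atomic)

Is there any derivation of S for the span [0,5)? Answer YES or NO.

PP S (S\PP)\S N (PP\S)\N
CKY chart[0,5] = {N/(N\PP), NP/(NP\PP), PP, PP/(PP\PP), S/(S\PP)}; S ∉ chart

NO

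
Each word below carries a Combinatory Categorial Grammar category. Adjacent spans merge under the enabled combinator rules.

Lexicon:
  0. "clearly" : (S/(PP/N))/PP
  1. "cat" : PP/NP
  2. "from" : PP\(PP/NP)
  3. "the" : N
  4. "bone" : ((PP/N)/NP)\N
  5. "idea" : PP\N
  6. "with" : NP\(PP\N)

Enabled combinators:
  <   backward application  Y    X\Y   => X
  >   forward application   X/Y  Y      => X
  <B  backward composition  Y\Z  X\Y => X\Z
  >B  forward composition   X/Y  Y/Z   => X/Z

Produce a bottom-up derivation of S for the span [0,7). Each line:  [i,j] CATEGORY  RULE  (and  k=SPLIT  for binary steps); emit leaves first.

[0,7] S   >
  [0,5] S/NP   >B
    [0,3] S/(PP/N)   >
      [0,1] "clearly" : (S/(PP/N))/PP
      [1,3] PP   <
        [1,2] "cat" : PP/NP
        [2,3] "from" : PP\(PP/NP)
    [3,5] (PP/N)/NP   <
      [3,4] "the" : N
      [4,5] "bone" : ((PP/N)/NP)\N
  [5,7] NP   <
    [5,6] "idea" : PP\N
    [6,7] "with" : NP\(PP\N)

[0,1] (S/(PP/N))/PP  lex  "clearly"
[1,2] PP/NP  lex  "cat"
[2,3] PP\(PP/NP)  lex  "from"
[1,3] PP  <  k=2
[0,3] S/(PP/N)  >  k=1
[3,4] N  lex  "the"
[4,5] ((PP/N)/NP)\N  lex  "bone"
[3,5] (PP/N)/NP  <  k=4
[0,5] S/NP  >B  k=3
[5,6] PP\N  lex  "idea"
[6,7] NP\(PP\N)  lex  "with"
[5,7] NP  <  k=6
[0,7] S  >  k=5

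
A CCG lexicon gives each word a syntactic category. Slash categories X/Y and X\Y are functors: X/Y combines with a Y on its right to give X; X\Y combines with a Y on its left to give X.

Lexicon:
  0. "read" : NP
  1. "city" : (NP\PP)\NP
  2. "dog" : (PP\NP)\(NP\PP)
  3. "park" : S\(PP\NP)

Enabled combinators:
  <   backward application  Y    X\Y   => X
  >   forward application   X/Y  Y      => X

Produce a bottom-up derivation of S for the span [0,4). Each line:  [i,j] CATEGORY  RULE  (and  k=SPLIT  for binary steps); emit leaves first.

[0,1] NP  lex  "read"
[1,2] (NP\PP)\NP  lex  "city"
[0,2] NP\PP  <  k=1
[2,3] (PP\NP)\(NP\PP)  lex  "dog"
[0,3] PP\NP  <  k=2
[3,4] S\(PP\NP)  lex  "park"
[0,4] S  <  k=3

[0,4] S   <
  [0,3] PP\NP   <
    [0,2] NP\PP   <
      [0,1] "read" : NP
      [1,2] "city" : (NP\PP)\NP
    [2,3] "dog" : (PP\NP)\(NP\PP)
  [3,4] "park" : S\(PP\NP)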